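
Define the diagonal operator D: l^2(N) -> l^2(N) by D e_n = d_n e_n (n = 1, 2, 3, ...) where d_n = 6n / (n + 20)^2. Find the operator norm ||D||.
||D|| = 3/40 (attained at n = 20)

For D diagonal, ||D|| = sup_n |d_n|. Treat f(x) = 6x / (x + 20)^2 for real x > 0. By the quotient rule, f'(x) = 6(20 - x)/(x + 20)^3, which is positive for x < 20 and negative for x > 20. So f has a unique maximum at x = 20, and since 20 is a positive integer, the supremum over n ≥ 1 is attained at n = 20: d_20 = 6·20/(20 + 20)^2 = 6·20/1600 = 3/40. Hence ||D|| = 3/40.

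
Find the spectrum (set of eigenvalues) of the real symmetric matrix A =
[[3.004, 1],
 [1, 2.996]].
sigma(A) ≈ {2, 4}

A is real symmetric, so its spectrum consists of real eigenvalues. Expanding the characteristic polynomial of the displayed matrix gives
  det(λ I - A) = p(λ) = λ^2 + (-6)λ + (8).
Solving p(λ) = 0 yields eigenvalues ≈ 2, 4. (A is shown rounded to 4 decimals, so these recover the underlying integer eigenvalues to within that precision.)
Verification: the trace of A = 6 equals the sum of eigenvalues 6, and det(A) ≈ 8.0000 matches the eigenvalue product 8.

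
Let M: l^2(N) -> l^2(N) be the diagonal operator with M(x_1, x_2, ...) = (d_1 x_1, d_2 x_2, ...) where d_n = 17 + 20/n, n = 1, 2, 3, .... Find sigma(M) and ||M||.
sigma(M) = {17 + 20/n : n ≥ 1} ∪ {17}; ||M|| = 37

A bounded diagonal operator on l^2 with diagonal entries d_n has spectrum equal to the closure of {d_n : n ≥ 1}: every d_n is an eigenvalue (with eigenvector e_n), so {d_n} ⊂ sigma(M); the spectrum is closed, so its closure is too; and for lambda not in the closure, (M - lambda I) has bounded inverse (the diagonal entries 1/(d_n - lambda) are bounded). For our sequence d_n = 17 + 20/n, n = 1, 2, 3, ...:
  - {d_n} = {17 + 20/n : n ≥ 1}; the only limit point is 17
  - closure = {17 + 20/n : n ≥ 1} ∪ {17}
For the norm: a diagonal operator has ||M|| = sup_n |d_n|. Here d_n = 17 + 20/n is positive and decreasing, so sup_n |d_n| = d_1 = 17 + 20 = 37. So ||M|| = 37.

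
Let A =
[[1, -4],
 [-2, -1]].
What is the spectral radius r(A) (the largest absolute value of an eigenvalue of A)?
r(A) = 3

The eigenvalues of A are the roots of its characteristic polynomial. With M = A (coefficients from the trace and determinant):
  p(λ) = det(λ I - M) = λ^2 - 9.
For λ^2 - 9 the discriminant is 36. It is a perfect square (6^2), so the roots are rational: λ = (0 ± 6)/2 = 3, -3.
Thus the eigenvalues (to 4 decimals) are 3 (modulus 3); -3 (modulus 3). The spectral radius is the largest modulus: r(A) = 3. (Cross-check: r(A) ≤ ||A||_2 ≈ 4.1623; equality holds whenever A is normal, though it can also hold for some non-normal A.)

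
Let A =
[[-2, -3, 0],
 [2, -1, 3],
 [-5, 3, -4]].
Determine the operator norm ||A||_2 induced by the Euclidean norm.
||A||_2 ≈ 7.9273 (= sqrt(largest eigenvalue of A^T A))

||A||_2 = sigma_max(A) = sqrt(lambda_max(A^T A)). Form the symmetric matrix M = A^T A =
[[33, -11, 26],
 [-11, 19, -15],
 [26, -15, 25]].
Its characteristic polynomial (trace, sum of principal 2x2 minors, determinant of M give the coefficients) is
  p(λ) = det(λ I - M) = λ^3 - 77λ^2 + 905λ - 961.
No integer candidate from the rational root theorem (±divisors of 961) is a root, so the roots are irrational. The cubic discriminant is Δ = 1316691936 > 0, so there are three distinct real roots. p(1) = -132 and p(2) = 549 have opposite signs, so a root lies in (1, 2); Newton's method refines it to λ ≈ 1.1782. p(12) = 539 and p(13) = -12 have opposite signs, so a root lies in (12, 13); Newton's method refines it to λ ≈ 12.9796. p(62) = -2511 and p(63) = 488 have opposite signs, so a root lies in (62, 63); Newton's method refines it to λ ≈ 62.8422. Check (Vieta): the three roots sum to 77, matching tr M = 77.
So the eigenvalues of A^T A are ≈ 1.1782, 12.9796, 62.8422 (all ≥ 0, as they must be for A^T A). The largest is λ_max ≈ 62.8422, hence ||A||_2 = sqrt(λ_max) ≈ 7.9273.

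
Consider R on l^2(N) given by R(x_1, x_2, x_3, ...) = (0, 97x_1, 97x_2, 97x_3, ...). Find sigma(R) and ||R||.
sigma(R) = closed disk {z in C : |z| ≤ 97}; ||R|| = 97

Note R = 97·U where U is the unit right shift (U x)_k = x_{k-1} (with x_0 := 0); so ||R|| = 97||U|| and sigma(R) = 97·sigma(U). ||R x||^2 = sum_{k≥1} |97x_k|^2 = 9409||x||^2, so ||R|| = 97 and sigma(R) ⊂ {|z| ≤ 97}. For any |lambda| < 97, the equation (R - lambda I) x = 0 forces x_1 = 0, then 97x_k = lambda x_{k+1} ⇒ x = 0, so R has no eigenvalues. But (R - lambda I) is not surjective for |lambda| < 97: solving (R - lambda I) x = e_1 would require x_n proportional to (lambda/97)^(-n), which is not in l^2. So every |lambda| < 97 lies in the residual spectrum. The boundary |lambda| = 97 is in the approximate point spectrum (the spectrum is closed). Hence sigma(R) is the closed disk of radius 97.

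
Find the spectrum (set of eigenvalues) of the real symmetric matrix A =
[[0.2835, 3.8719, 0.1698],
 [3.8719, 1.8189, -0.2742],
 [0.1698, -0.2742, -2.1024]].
sigma(A) ≈ {-3, -2, 5}

A is real symmetric, so its spectrum consists of real eigenvalues. Expanding the characteristic polynomial of the displayed matrix gives
  det(λ I - A) = p(λ) = λ^3 + (0)λ^2 + (-19)λ + (-30).
Solving p(λ) = 0 yields eigenvalues ≈ -3, -2, 5. (A is shown rounded to 4 decimals, so these recover the underlying integer eigenvalues to within that precision.)
Verification: the trace of A = 0 equals the sum of eigenvalues 0, and det(A) ≈ 29.9999 matches the eigenvalue product 30.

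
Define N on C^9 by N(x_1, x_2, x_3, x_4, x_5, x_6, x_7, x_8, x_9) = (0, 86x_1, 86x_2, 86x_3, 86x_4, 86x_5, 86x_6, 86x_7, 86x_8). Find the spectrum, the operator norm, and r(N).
sigma(N) = {0}; ||N|| = 86; r(N) = 0. (N is nilpotent with N^9 = 0.)

On C^9, N is a strictly lower-triangular matrix with 86 on the subdiagonal and zeros elsewhere, so its characteristic polynomial is lambda^9 and every eigenvalue is 0: sigma(N) = {0}. For the operator norm, N e_i = 86e_{i+1} for i = 1, ..., 8 and N e_9 = 0, so the singular values of N are 86 (with multiplicity 8) and 0; hence ||N|| = 86. The spectral radius r(N) = max|lambda| = 0. Note ||N|| > r(N) — characteristic of non-normal nilpotent operators. Indeed N^9 = 0.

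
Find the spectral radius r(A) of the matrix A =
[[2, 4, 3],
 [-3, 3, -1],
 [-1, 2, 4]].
r(A) ≈ 5.0803

The eigenvalues of A are the roots of its characteristic polynomial. With M = A (coefficients from the trace, the sum of principal 2x2 minors, and det A):
  p(λ) = det(λ I - M) = λ^3 - 9λ^2 + 43λ - 71.
No integer candidate from the rational root theorem (±divisors of 71) is a root, so the roots are irrational. The cubic discriminant is Δ = -16816 < 0, so there is one real root and a complex-conjugate pair. p(2) = -13 and p(3) = 4 have opposite signs, so a root lies in (2, 3); Newton's method refines it to λ ≈ 2.751. Dividing out (λ - (2.751)) leaves approximately λ^2 - 6.249λ + 25.8091. For λ^2 - 6.249λ + 25.8091 the discriminant is -64.1861. It is negative, so the remaining roots are the complex-conjugate pair λ ≈ 3.1245 ± 4.0058i. Their product equals the constant term, so |λ|^2 ≈ 25.8091 and |λ| ≈ 5.0803.
Thus the eigenvalues (to 4 decimals) are 2.751 (modulus 2.751); 3.1245 ± 4.0058i (modulus 5.0803). The spectral radius is the largest modulus: r(A) ≈ 5.0803. (Cross-check: r(A) ≤ ||A||_2 ≈ 6.6792; equality holds whenever A is normal, though it can also hold for some non-normal A.)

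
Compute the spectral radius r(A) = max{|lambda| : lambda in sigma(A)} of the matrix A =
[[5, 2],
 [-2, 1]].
r(A) = 3

The eigenvalues of A are the roots of its characteristic polynomial. With M = A (coefficients from the trace and determinant):
  p(λ) = det(λ I - M) = λ^2 - 6λ + 9.
For λ^2 - 6λ + 9 the discriminant is 0. It is a perfect square (0^2), so the roots are rational: λ = (6 ± 0)/2 = 3, 3.
Thus the eigenvalues (to 4 decimals) are 3 (modulus 3). The spectral radius is the largest modulus: r(A) = 3. (Cross-check: r(A) ≤ ||A||_2 ≈ 5.6056; equality holds whenever A is normal, though it can also hold for some non-normal A.)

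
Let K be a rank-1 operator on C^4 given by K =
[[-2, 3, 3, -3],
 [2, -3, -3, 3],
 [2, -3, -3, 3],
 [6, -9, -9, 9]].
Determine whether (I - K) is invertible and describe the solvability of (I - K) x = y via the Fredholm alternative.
(I - K) is singular (det(I - K) = 0, i.e. 1 ∈ sigma(K)). (I - K) x = y is solvable iff y ⊥ ker((I - K)^*) = span{(-2, 3, 3, -3)}, i.e. iff -2y_1 + 3y_2 + 3y_3 - 3y_4 = 0. When solvable, the solutions are x = y + c·(1, -1, -1, -3), c arbitrary (ker(I - K) = span{(1, -1, -1, -3)}, dimension 1).

K has rank 1, so it is an outer product K = u v^T: every row of K is a multiple of one row vector. Reading off the entries, u = (1, -1, -1, -3) and v = (-2, 3, 3, -3) (row i of K equals u_i·v^T). A rank-one matrix u v^T satisfies K u = u (v·u) and kills the (3)-dimensional subspace v^⊥, so its characteristic polynomial is lambda^3 (lambda - v·u) with v·u = tr K = 1. Hence the eigenvalues of I - K are 1 (multiplicity 3) and 1 - (1) = 0, so det(I - K) = 0. (Direct check: I - K =
[[3, -3, -3, 3],
 [-2, 4, 3, -3],
 [-2, 3, 4, -3],
 [-6, 9, 9, -8]]
has determinant 0.) So 1 is an eigenvalue of K and (I - K) is not invertible. The finite-dimensional Fredholm alternative says: either (I - K) is invertible, or ker(I - K) ≠ {0} and then range(I - K) = ker((I - K)^*)^⊥, with dim ker(I - K) = dim ker((I - K)^*). We are in the second case, so we need both kernels. Kernel of I - K: (I - K) u = u - u (v·u) = u - u = 0, so ker(I - K) = span{u} = span{(1, -1, -1, -3)} (it is exactly 1-dimensional because rank(I - K) = 3). Kernel of the adjoint: K is real, so (I - K)^* = I - K^T = I - v u^T, and (I - v u^T) v = v - v (u·v) = 0; hence ker((I - K)^*) = span{v} = span{(-2, 3, 3, -3)}. Therefore (I - K) x = y is solvable iff <y, v> = 0, i.e. iff -2y_1 + 3y_2 + 3y_3 - 3y_4 = 0. When this holds, K y = u (v·y) = 0, so (I - K) y = y and x = y is a particular solution; the full solution set is the line x = y + c·u = y + c·(1, -1, -1, -3), c ∈ C.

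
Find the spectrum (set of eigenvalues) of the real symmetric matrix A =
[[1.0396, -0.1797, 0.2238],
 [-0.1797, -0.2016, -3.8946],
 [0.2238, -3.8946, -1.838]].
sigma(A) ≈ {-5, 1, 3}

A is real symmetric, so its spectrum consists of real eigenvalues. Expanding the characteristic polynomial of the displayed matrix gives
  det(λ I - A) = p(λ) = λ^3 + (1)λ^2 + (-17)λ + (15).
Solving p(λ) = 0 yields eigenvalues ≈ -5, 1, 3. (A is shown rounded to 4 decimals, so these recover the underlying integer eigenvalues to within that precision.)
Verification: the trace of A = -1 equals the sum of eigenvalues -1, and det(A) ≈ -15.0006 matches the eigenvalue product -15.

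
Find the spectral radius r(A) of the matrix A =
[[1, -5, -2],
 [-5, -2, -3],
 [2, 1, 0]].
r(A) ≈ 4.7546

The eigenvalues of A are the roots of its characteristic polynomial. With M = A (coefficients from the trace, the sum of principal 2x2 minors, and det A):
  p(λ) = det(λ I - M) = λ^3 + λ^2 - 20λ - 35.
No integer candidate from the rational root theorem (±divisors of 35) is a root, so the roots are irrational. The cubic discriminant is Δ = 12065 > 0, so there are three distinct real roots. p(-4) = -3 and p(-3) = 7 have opposite signs, so a root lies in (-4, -3); Newton's method refines it to λ ≈ -3.8353. p(-2) = 1 and p(-1) = -15 have opposite signs, so a root lies in (-2, -1); Newton's method refines it to λ ≈ -1.9193. p(4) = -35 and p(5) = 15 have opposite signs, so a root lies in (4, 5); Newton's method refines it to λ ≈ 4.7546. Check (Vieta): the three roots sum to -1, matching tr M = -1.
Thus the eigenvalues (to 4 decimals) are -3.8353 (modulus 3.8353); -1.9193 (modulus 1.9193); 4.7546 (modulus 4.7546). The spectral radius is the largest modulus: r(A) ≈ 4.7546. (Cross-check: r(A) ≤ ||A||_2 ≈ 6.9859; equality holds whenever A is normal, though it can also hold for some non-normal A.)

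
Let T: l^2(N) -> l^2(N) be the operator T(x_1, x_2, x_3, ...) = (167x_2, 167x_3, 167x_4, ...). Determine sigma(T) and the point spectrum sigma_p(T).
sigma(T) = closed disk {z in C : |z| ≤ 167}; sigma_p(T) = open disk {z in C : |z| < 167}

Note T = 167·V where V is the unit left shift (V x)_k = x_{k+1}; so sigma(T) = 167·sigma(V) and ||T|| = 167||V||. ||T x||^2 = 27889sum_{k≥2} |x_k|^2 ≤ 27889||x||^2, with equality on {x : x_1 = 0}, so ||T|| = 167. For any lambda with |lambda| < 167, set r = lambda/167 (|r| < 1); the vector x = (1, r, r^2, ...) is in l^2 and satisfies T x = 167(r, r^2, ...) = lambda x, so lambda is an eigenvalue. On the boundary |lambda| = 167 the geometric series diverges, so no l^2 eigenvector exists, but these lambda lie in the approximate point spectrum. Hence sigma(T) is the closed disk of radius 167 and sigma_p(T) is the open disk.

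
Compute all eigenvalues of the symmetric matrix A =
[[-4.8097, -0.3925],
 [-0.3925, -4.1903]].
sigma(A) ≈ {-5, -4}

A is real symmetric, so its spectrum consists of real eigenvalues. Expanding the characteristic polynomial of the displayed matrix gives
  det(λ I - A) = p(λ) = λ^2 + (9)λ + (20).
Solving p(λ) = 0 yields eigenvalues ≈ -5, -4. (A is shown rounded to 4 decimals, so these recover the underlying integer eigenvalues to within that precision.)
Verification: the trace of A = -9 equals the sum of eigenvalues -9, and det(A) ≈ 20.0000 matches the eigenvalue product 20.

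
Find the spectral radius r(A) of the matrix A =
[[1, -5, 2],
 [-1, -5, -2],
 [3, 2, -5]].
r(A) ≈ 6.3369

The eigenvalues of A are the roots of its characteristic polynomial. With M = A (coefficients from the trace, the sum of principal 2x2 minors, and det A):
  p(λ) = det(λ I - M) = λ^3 + 9λ^2 + 8λ - 110.
No integer candidate from the rational root theorem (±divisors of 110) is a root, so the roots are irrational. The cubic discriminant is Δ = -145364 < 0, so there is one real root and a complex-conjugate pair. p(2) = -50 and p(3) = 22 have opposite signs, so a root lies in (2, 3); Newton's method refines it to λ ≈ 2.7393. Dividing out (λ - (2.7393)) leaves approximately λ^2 + 11.7393λ + 40.1569. For λ^2 + 11.7393λ + 40.1569 the discriminant is -22.8173. It is negative, so the remaining roots are the complex-conjugate pair λ ≈ -5.8696 ± 2.3884i. Their product equals the constant term, so |λ|^2 ≈ 40.1569 and |λ| ≈ 6.3369.
Thus the eigenvalues (to 4 decimals) are 2.7393 (modulus 2.7393); -5.8696 ± 2.3884i (modulus 6.3369). The spectral radius is the largest modulus: r(A) ≈ 6.3369. (Cross-check: r(A) ≤ ||A||_2 ≈ 7.7451; equality holds whenever A is normal, though it can also hold for some non-normal A.)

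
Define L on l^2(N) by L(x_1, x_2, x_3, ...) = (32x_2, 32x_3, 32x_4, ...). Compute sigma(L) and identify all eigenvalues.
sigma(L) = closed disk {z in C : |z| ≤ 32}; sigma_p(L) = open disk {z in C : |z| < 32}

Note L = 32·V where V is the unit left shift (V x)_k = x_{k+1}; so sigma(L) = 32·sigma(V) and ||L|| = 32||V||. ||L x||^2 = 1024sum_{k≥2} |x_k|^2 ≤ 1024||x||^2, with equality on {x : x_1 = 0}, so ||L|| = 32. For any lambda with |lambda| < 32, set r = lambda/32 (|r| < 1); the vector x = (1, r, r^2, ...) is in l^2 and satisfies L x = 32(r, r^2, ...) = lambda x, so lambda is an eigenvalue. On the boundary |lambda| = 32 the geometric series diverges, so no l^2 eigenvector exists, but these lambda lie in the approximate point spectrum. Hence sigma(L) is the closed disk of radius 32 and sigma_p(L) is the open disk.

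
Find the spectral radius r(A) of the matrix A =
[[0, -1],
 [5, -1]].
r(A) = sqrt(5) ≈ 2.2361

The eigenvalues of A are the roots of its characteristic polynomial. With M = A (coefficients from the trace and determinant):
  p(λ) = det(λ I - M) = λ^2 + λ + 5.
For λ^2 + λ + 5 the discriminant is -19. It is negative, so the roots are the complex-conjugate pair λ = -1/2 ± (sqrt(19)/2) i ≈ -0.5 ± 2.1794i. For a conjugate pair the product of the roots equals the constant term, so |λ|^2 = 5 and |λ| = sqrt(5) ≈ 2.2361.
Thus the eigenvalues (to 4 decimals) are -0.5 ± 2.1794i (modulus 2.2361). The spectral radius is the largest modulus: r(A) = sqrt(5) ≈ 2.2361. (Cross-check: r(A) ≤ ||A||_2 ≈ 5.1029; equality holds whenever A is normal, though it can also hold for some non-normal A.)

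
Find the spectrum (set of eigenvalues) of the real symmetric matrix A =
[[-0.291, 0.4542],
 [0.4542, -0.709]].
sigma(A) ≈ {-1, 0}

A is real symmetric, so its spectrum consists of real eigenvalues. Expanding the characteristic polynomial of the displayed matrix gives
  det(λ I - A) = p(λ) = λ^2 + (1)λ + (0).
Solving p(λ) = 0 yields eigenvalues ≈ -1, 0. (A is shown rounded to 4 decimals, so these recover the underlying integer eigenvalues to within that precision.)
Verification: the trace of A = -1 equals the sum of eigenvalues -1, and det(A) ≈ 0.0000 matches the eigenvalue product 0.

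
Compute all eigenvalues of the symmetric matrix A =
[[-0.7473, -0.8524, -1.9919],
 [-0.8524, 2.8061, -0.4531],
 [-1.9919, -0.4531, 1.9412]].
sigma(A) ≈ {-2, 3} (3 with multiplicity 2)

A is real symmetric, so its spectrum consists of real eigenvalues. Expanding the characteristic polynomial of the displayed matrix gives
  det(λ I - A) = p(λ) = λ^3 + (-4)λ^2 + (-3)λ + (18).
Solving p(λ) = 0 yields eigenvalues ≈ -2, 3, 3. (A is shown rounded to 4 decimals, so these recover the underlying integer eigenvalues to within that precision.)
Verification: the trace of A = 4 equals the sum of eigenvalues 4, and det(A) ≈ -18.0000 matches the eigenvalue product -18.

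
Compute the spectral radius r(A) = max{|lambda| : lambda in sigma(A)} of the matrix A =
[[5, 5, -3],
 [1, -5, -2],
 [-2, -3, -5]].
r(A) ≈ 7.4078

The eigenvalues of A are the roots of its characteristic polynomial. With M = A (coefficients from the trace, the sum of principal 2x2 minors, and det A):
  p(λ) = det(λ I - M) = λ^3 + 5λ^2 - 42λ - 179.
No integer candidate from the rational root theorem (±divisors of 179) is a root, so the roots are irrational. The cubic discriminant is Δ = 241465 > 0, so there are three distinct real roots. p(-8) = -35 and p(-7) = 17 have opposite signs, so a root lies in (-8, -7); Newton's method refines it to λ ≈ -7.4078. p(-4) = 5 and p(-3) = -35 have opposite signs, so a root lies in (-4, -3); Newton's method refines it to λ ≈ -3.8571. p(6) = -35 and p(7) = 115 have opposite signs, so a root lies in (6, 7); Newton's method refines it to λ ≈ 6.2648. Check (Vieta): the three roots sum to -5, matching tr M = -5.
Thus the eigenvalues (to 4 decimals) are -7.4078 (modulus 7.4078); -3.8571 (modulus 3.8571); 6.2648 (modulus 6.2648). The spectral radius is the largest modulus: r(A) ≈ 7.4078. (Cross-check: r(A) ≤ ||A||_2 ≈ 8.6607; equality holds whenever A is normal, though it can also hold for some non-normal A.)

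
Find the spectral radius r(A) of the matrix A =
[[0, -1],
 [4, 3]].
r(A) = 2

The eigenvalues of A are the roots of its characteristic polynomial. With M = A (coefficients from the trace and determinant):
  p(λ) = det(λ I - M) = λ^2 - 3λ + 4.
For λ^2 - 3λ + 4 the discriminant is -7. It is negative, so the roots are the complex-conjugate pair λ = 3/2 ± (sqrt(7)/2) i ≈ 1.5 ± 1.3229i. For a conjugate pair the product of the roots equals the constant term, so |λ|^2 = 4 and |λ| = sqrt(4) = 2.
Thus the eigenvalues (to 4 decimals) are 1.5 ± 1.3229i (modulus 2). The spectral radius is the largest modulus: r(A) = 2. (Cross-check: r(A) ≤ ||A||_2 ≈ 5.0368; equality holds whenever A is normal, though it can also hold for some non-normal A.)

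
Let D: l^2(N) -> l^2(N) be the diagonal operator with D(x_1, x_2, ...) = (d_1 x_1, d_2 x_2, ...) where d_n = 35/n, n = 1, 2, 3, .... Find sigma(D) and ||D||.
sigma(D) = {35/n : n ≥ 1} ∪ {0}; ||D|| = 35

A bounded diagonal operator on l^2 with diagonal entries d_n has spectrum equal to the closure of {d_n : n ≥ 1}: every d_n is an eigenvalue (with eigenvector e_n), so {d_n} ⊂ sigma(D); the spectrum is closed, so its closure is too; and for lambda not in the closure, (D - lambda I) has bounded inverse (the diagonal entries 1/(d_n - lambda) are bounded). For our sequence d_n = 35/n, n = 1, 2, 3, ...:
  - {d_n} = {35/n : n ≥ 1}; the only limit point is 0
  - closure = {35/n : n ≥ 1} ∪ {0}
For the norm: a diagonal operator has ||D|| = sup_n |d_n|. Here d_n = 35/n is positive and decreasing, so sup_n |d_n| = d_1 = 35. So ||D|| = 35.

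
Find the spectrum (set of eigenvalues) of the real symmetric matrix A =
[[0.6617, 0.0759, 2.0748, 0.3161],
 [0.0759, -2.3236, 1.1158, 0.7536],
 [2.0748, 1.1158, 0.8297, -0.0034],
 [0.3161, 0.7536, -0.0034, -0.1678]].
sigma(A) ≈ {-3, -1, 0, 3}

A is real symmetric, so its spectrum consists of real eigenvalues. Expanding the characteristic polynomial of the displayed matrix gives
  det(λ I - A) = p(λ) = λ^4 + (1)λ^3 + (-9)λ^2 + (-9)λ + (0).
Solving p(λ) = 0 yields eigenvalues ≈ -3, -1, 0, 3. (A is shown rounded to 4 decimals, so these recover the underlying integer eigenvalues to within that precision.)
Verification: the trace of A = -1 equals the sum of eigenvalues -1, and det(A) ≈ 0.0003 matches the eigenvalue product 0.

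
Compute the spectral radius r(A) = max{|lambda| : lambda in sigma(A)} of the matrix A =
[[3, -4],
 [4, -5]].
r(A) = 1

The eigenvalues of A are the roots of its characteristic polynomial. With M = A (coefficients from the trace and determinant):
  p(λ) = det(λ I - M) = λ^2 + 2λ + 1.
For λ^2 + 2λ + 1 the discriminant is 0. It is a perfect square (0^2), so the roots are rational: λ = (-2 ± 0)/2 = -1, -1.
Thus the eigenvalues (to 4 decimals) are -1 (modulus 1). The spectral radius is the largest modulus: r(A) = 1. (Cross-check: r(A) ≤ ||A||_2 ≈ 8.1231; equality holds whenever A is normal, though it can also hold for some non-normal A.)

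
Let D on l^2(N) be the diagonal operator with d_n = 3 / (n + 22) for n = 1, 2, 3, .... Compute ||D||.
||D|| = 3/23 (attained at n = 1)

For D diagonal, ||D|| = sup_n |d_n| = sup_n 3/(n + 22). This is positive and strictly decreasing in n, so the supremum is attained at n = 1: d_1 = 3/(1 + 22) = 3/23. Hence ||D|| = 3/23.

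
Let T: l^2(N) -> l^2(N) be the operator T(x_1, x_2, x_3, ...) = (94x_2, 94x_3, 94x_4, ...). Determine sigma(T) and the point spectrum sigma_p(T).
sigma(T) = closed disk {z in C : |z| ≤ 94}; sigma_p(T) = open disk {z in C : |z| < 94}

Note T = 94·V where V is the unit left shift (V x)_k = x_{k+1}; so sigma(T) = 94·sigma(V) and ||T|| = 94||V||. ||T x||^2 = 8836sum_{k≥2} |x_k|^2 ≤ 8836||x||^2, with equality on {x : x_1 = 0}, so ||T|| = 94. For any lambda with |lambda| < 94, set r = lambda/94 (|r| < 1); the vector x = (1, r, r^2, ...) is in l^2 and satisfies T x = 94(r, r^2, ...) = lambda x, so lambda is an eigenvalue. On the boundary |lambda| = 94 the geometric series diverges, so no l^2 eigenvector exists, but these lambda lie in the approximate point spectrum. Hence sigma(T) is the closed disk of radius 94 and sigma_p(T) is the open disk.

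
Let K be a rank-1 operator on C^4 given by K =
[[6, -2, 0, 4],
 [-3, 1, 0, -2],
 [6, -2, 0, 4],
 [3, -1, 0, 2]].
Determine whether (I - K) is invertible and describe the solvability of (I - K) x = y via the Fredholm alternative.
(I - K) is invertible (det(I - K) = -8 ≠ 0), so for every y in C^4 the equation (I - K) x = y has a unique solution.

K has rank 1, so it is an outer product K = u v^T: every row of K is a multiple of one row vector. Reading off the entries, u = (-2, 1, -2, -1) and v = (-3, 1, 0, -2) (row i of K equals u_i·v^T). A rank-one matrix u v^T satisfies K u = u (v·u) and kills the (3)-dimensional subspace v^⊥, so its characteristic polynomial is lambda^3 (lambda - v·u) with v·u = tr K = 9. Hence the eigenvalues of I - K are 1 (multiplicity 3) and 1 - (9) = -8, so det(I - K) = -8. (Direct check: I - K =
[[-5, 2, 0, -4],
 [3, 0, 0, 2],
 [-6, 2, 1, -4],
 [-3, 1, 0, -1]]
has determinant -8.) The finite-dimensional Fredholm alternative says: either (I - K) is invertible, or ker(I - K) ≠ {0} and then range(I - K) = ker((I - K)^*)^⊥, with dim ker(I - K) = dim ker((I - K)^*). Since det(I - K) ≠ 0, 1 is not an eigenvalue of K and ker(I - K) = {0}, so we are in the first case: for every y there is a unique x = (I - K)^(-1) y. Explicitly, by the Sherman–Morrison formula, (I - u v^T)^(-1) = I + u v^T/(1 - v·u), i.e. (I - K)^(-1) = I + K/(-8).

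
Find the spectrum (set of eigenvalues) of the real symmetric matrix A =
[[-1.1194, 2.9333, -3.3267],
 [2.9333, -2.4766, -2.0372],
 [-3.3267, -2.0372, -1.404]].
sigma(A) ≈ {-5, -4, 4}

A is real symmetric, so its spectrum consists of real eigenvalues. Expanding the characteristic polynomial of the displayed matrix gives
  det(λ I - A) = p(λ) = λ^3 + (5)λ^2 + (-16)λ + (-80).
Solving p(λ) = 0 yields eigenvalues ≈ -5, -4, 4. (A is shown rounded to 4 decimals, so these recover the underlying integer eigenvalues to within that precision.)
Verification: the trace of A = -5 equals the sum of eigenvalues -5, and det(A) ≈ 80.0010 matches the eigenvalue product 80.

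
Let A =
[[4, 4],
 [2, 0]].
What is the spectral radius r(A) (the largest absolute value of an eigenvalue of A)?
r(A) = (4 + sqrt(48))/2 ≈ 5.4641

The eigenvalues of A are the roots of its characteristic polynomial. With M = A (coefficients from the trace and determinant):
  p(λ) = det(λ I - M) = λ^2 - 4λ - 8.
For λ^2 - 4λ - 8 the discriminant is 48. It is nonnegative but not a perfect square, so the roots are real and irrational: λ = (4 ± sqrt(48))/2 ≈ 5.4641, -1.4641.
Thus the eigenvalues (to 4 decimals) are 5.4641 (modulus 5.4641); -1.4641 (modulus 1.4641). The spectral radius is the largest modulus: r(A) = (4 + sqrt(48))/2 ≈ 5.4641. (Cross-check: r(A) ≤ ||A||_2 ≈ 5.8416; equality holds whenever A is normal, though it can also hold for some non-normal A.)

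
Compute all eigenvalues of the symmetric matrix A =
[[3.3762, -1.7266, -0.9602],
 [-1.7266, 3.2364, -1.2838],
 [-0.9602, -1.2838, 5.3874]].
sigma(A) ≈ {1, 5, 6}

A is real symmetric, so its spectrum consists of real eigenvalues. Expanding the characteristic polynomial of the displayed matrix gives
  det(λ I - A) = p(λ) = λ^3 + (-12)λ^2 + (41)λ + (-30).
Solving p(λ) = 0 yields eigenvalues ≈ 1, 5, 6. (A is shown rounded to 4 decimals, so these recover the underlying integer eigenvalues to within that precision.)
Verification: the trace of A = 12 equals the sum of eigenvalues 12, and det(A) ≈ 30.0009 matches the eigenvalue product 30.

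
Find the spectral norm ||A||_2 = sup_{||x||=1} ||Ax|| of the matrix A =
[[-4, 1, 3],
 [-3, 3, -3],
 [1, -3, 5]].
||A||_2 ≈ 7.6448 (= sqrt(largest eigenvalue of A^T A))

||A||_2 = sigma_max(A) = sqrt(lambda_max(A^T A)). Form the symmetric matrix M = A^T A =
[[26, -16, 2],
 [-16, 19, -21],
 [2, -21, 43]].
Its characteristic polynomial (trace, sum of principal 2x2 minors, determinant of M give the coefficients) is
  p(λ) = det(λ I - M) = λ^3 - 88λ^2 + 1728λ - 36.
No integer candidate from the rational root theorem (±divisors of 36) is a root, so the roots are irrational. The cubic discriminant is Δ = 2484709200 > 0, so there are three distinct real roots. p(0) = -36 and p(1) = 1605 have opposite signs, so a root lies in (0, 1); Newton's method refines it to λ ≈ 0.0209. p(29) = 457 and p(30) = -396 have opposite signs, so a root lies in (29, 30); Newton's method refines it to λ ≈ 29.5356. p(58) = -732 and p(59) = 967 have opposite signs, so a root lies in (58, 59); Newton's method refines it to λ ≈ 58.4435. Check (Vieta): the three roots sum to 88, matching tr M = 88.
So the eigenvalues of A^T A are ≈ 0.0209, 29.5356, 58.4435 (all ≥ 0, as they must be for A^T A). The largest is λ_max ≈ 58.4435, hence ||A||_2 = sqrt(λ_max) ≈ 7.6448.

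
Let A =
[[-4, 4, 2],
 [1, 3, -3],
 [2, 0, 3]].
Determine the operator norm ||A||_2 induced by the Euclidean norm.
||A||_2 ≈ 6.05 (= sqrt(largest eigenvalue of A^T A))

||A||_2 = sigma_max(A) = sqrt(lambda_max(A^T A)). Form the symmetric matrix M = A^T A =
[[21, -13, -5],
 [-13, 25, -1],
 [-5, -1, 22]].
Its characteristic polynomial (trace, sum of principal 2x2 minors, determinant of M give the coefficients) is
  p(λ) = det(λ I - M) = λ^3 - 68λ^2 + 1342λ - 7056.
No integer candidate from the rational root theorem (±divisors of 7056) is a root, so the roots are irrational. The cubic discriminant is Δ = 31543392 > 0, so there are three distinct real roots. p(8) = -160 and p(9) = 243 have opposite signs, so a root lies in (8, 9); Newton's method refines it to λ ≈ 8.3723. p(23) = 5 and p(24) = -192 have opposite signs, so a root lies in (23, 24); Newton's method refines it to λ ≈ 23.0251. p(36) = -216 and p(37) = 159 have opposite signs, so a root lies in (36, 37); Newton's method refines it to λ ≈ 36.6026. Check (Vieta): the three roots sum to 68, matching tr M = 68.
So the eigenvalues of A^T A are ≈ 8.3723, 23.0251, 36.6026 (all ≥ 0, as they must be for A^T A). The largest is λ_max ≈ 36.6026, hence ||A||_2 = sqrt(λ_max) ≈ 6.05.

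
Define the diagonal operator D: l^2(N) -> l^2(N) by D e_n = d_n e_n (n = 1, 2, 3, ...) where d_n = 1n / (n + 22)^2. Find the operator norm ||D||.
||D|| = 1/88 (attained at n = 22)

For D diagonal, ||D|| = sup_n |d_n|. Treat f(x) = 1x / (x + 22)^2 for real x > 0. By the quotient rule, f'(x) = 1(22 - x)/(x + 22)^3, which is positive for x < 22 and negative for x > 22. So f has a unique maximum at x = 22, and since 22 is a positive integer, the supremum over n ≥ 1 is attained at n = 22: d_22 = 1·22/(22 + 22)^2 = 1·22/1936 = 1/88. Hence ||D|| = 1/88.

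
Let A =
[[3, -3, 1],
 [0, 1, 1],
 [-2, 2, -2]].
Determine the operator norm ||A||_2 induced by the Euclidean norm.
||A||_2 ≈ 5.479 (= sqrt(largest eigenvalue of A^T A))

||A||_2 = sigma_max(A) = sqrt(lambda_max(A^T A)). Form the symmetric matrix M = A^T A =
[[13, -13, 7],
 [-13, 14, -6],
 [7, -6, 6]].
Its characteristic polynomial (trace, sum of principal 2x2 minors, determinant of M give the coefficients) is
  p(λ) = det(λ I - M) = λ^3 - 33λ^2 + 90λ - 16.
No integer candidate from the rational root theorem (±divisors of 16) is a root, so the roots are irrational. The cubic discriminant is Δ = 4453380 > 0, so there are three distinct real roots. p(0) = -16 and p(1) = 42 have opposite signs, so a root lies in (0, 1); Newton's method refines it to λ ≈ 0.1911. p(2) = 40 and p(3) = -16 have opposite signs, so a root lies in (2, 3); Newton's method refines it to λ ≈ 2.7892. p(30) = -16 and p(31) = 852 have opposite signs, so a root lies in (30, 31); Newton's method refines it to λ ≈ 30.0197. Check (Vieta): the three roots sum to 33, matching tr M = 33.
So the eigenvalues of A^T A are ≈ 0.1911, 2.7892, 30.0197 (all ≥ 0, as they must be for A^T A). The largest is λ_max ≈ 30.0197, hence ||A||_2 = sqrt(λ_max) ≈ 5.479.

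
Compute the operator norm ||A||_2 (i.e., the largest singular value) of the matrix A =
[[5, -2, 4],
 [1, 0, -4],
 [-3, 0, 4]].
||A||_2 ≈ 7.1816 (= sqrt(largest eigenvalue of A^T A))

||A||_2 = sigma_max(A) = sqrt(lambda_max(A^T A)). Form the symmetric matrix M = A^T A =
[[35, -10, 4],
 [-10, 4, -8],
 [4, -8, 48]].
Its characteristic polynomial (trace, sum of principal 2x2 minors, determinant of M give the coefficients) is
  p(λ) = det(λ I - M) = λ^3 - 87λ^2 + 1832λ - 256.
No integer candidate from the rational root theorem (±divisors of 256) is a root, so the roots are irrational. The cubic discriminant is Δ = 867214912 > 0, so there are three distinct real roots. p(0) = -256 and p(1) = 1490 have opposite signs, so a root lies in (0, 1); Newton's method refines it to λ ≈ 0.1407. p(35) = 164 and p(36) = -400 have opposite signs, so a root lies in (35, 36); Newton's method refines it to λ ≈ 35.2838. p(51) = -460 and p(52) = 368 have opposite signs, so a root lies in (51, 52); Newton's method refines it to λ ≈ 51.5755. Check (Vieta): the three roots sum to 87, matching tr M = 87.
So the eigenvalues of A^T A are ≈ 0.1407, 35.2838, 51.5755 (all ≥ 0, as they must be for A^T A). The largest is λ_max ≈ 51.5755, hence ||A||_2 = sqrt(λ_max) ≈ 7.1816.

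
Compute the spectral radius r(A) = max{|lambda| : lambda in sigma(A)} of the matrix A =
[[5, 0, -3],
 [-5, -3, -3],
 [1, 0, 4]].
r(A) = sqrt(23) ≈ 4.7958

The eigenvalues of A are the roots of its characteristic polynomial. With M = A (coefficients from the trace, the sum of principal 2x2 minors, and det A):
  p(λ) = det(λ I - M) = λ^3 - 6λ^2 - 4λ + 69.
By the rational root theorem any rational root is an integer divisor of 69. Testing λ = -3: p(-3) = -27 - 54 + 12 + 69 = 0, so λ = -3 is a root. Dividing out (λ + 3) leaves p(λ) = (λ + 3)(λ^2 - 9λ + 23). For λ^2 - 9λ + 23 the discriminant is -11. It is negative, so the roots are the complex-conjugate pair λ = 9/2 ± (sqrt(11)/2) i ≈ 4.5 ± 1.6583i. For a conjugate pair the product of the roots equals the constant term, so |λ|^2 = 23 and |λ| = sqrt(23) ≈ 4.7958.
Thus the eigenvalues (to 4 decimals) are 4.5 ± 1.6583i (modulus 4.7958); -3 (modulus 3). The spectral radius is the largest modulus: r(A) = sqrt(23) ≈ 4.7958. (Cross-check: r(A) ≤ ||A||_2 ≈ 7.5961; equality holds whenever A is normal, though it can also hold for some non-normal A.)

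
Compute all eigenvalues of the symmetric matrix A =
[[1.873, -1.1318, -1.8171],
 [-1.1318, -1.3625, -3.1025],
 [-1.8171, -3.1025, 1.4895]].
sigma(A) ≈ {-4, 2, 4}

A is real symmetric, so its spectrum consists of real eigenvalues. Expanding the characteristic polynomial of the displayed matrix gives
  det(λ I - A) = p(λ) = λ^3 + (-2)λ^2 + (-16)λ + (32).
Solving p(λ) = 0 yields eigenvalues ≈ -4, 2, 4. (A is shown rounded to 4 decimals, so these recover the underlying integer eigenvalues to within that precision.)
Verification: the trace of A = 2 equals the sum of eigenvalues 2, and det(A) ≈ -32.0001 matches the eigenvalue product -32.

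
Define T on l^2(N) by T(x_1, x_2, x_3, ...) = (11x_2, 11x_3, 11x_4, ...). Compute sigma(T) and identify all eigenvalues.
sigma(T) = closed disk {z in C : |z| ≤ 11}; sigma_p(T) = open disk {z in C : |z| < 11}

Note T = 11·V where V is the unit left shift (V x)_k = x_{k+1}; so sigma(T) = 11·sigma(V) and ||T|| = 11||V||. ||T x||^2 = 121sum_{k≥2} |x_k|^2 ≤ 121||x||^2, with equality on {x : x_1 = 0}, so ||T|| = 11. For any lambda with |lambda| < 11, set r = lambda/11 (|r| < 1); the vector x = (1, r, r^2, ...) is in l^2 and satisfies T x = 11(r, r^2, ...) = lambda x, so lambda is an eigenvalue. On the boundary |lambda| = 11 the geometric series diverges, so no l^2 eigenvector exists, but these lambda lie in the approximate point spectrum. Hence sigma(T) is the closed disk of radius 11 and sigma_p(T) is the open disk.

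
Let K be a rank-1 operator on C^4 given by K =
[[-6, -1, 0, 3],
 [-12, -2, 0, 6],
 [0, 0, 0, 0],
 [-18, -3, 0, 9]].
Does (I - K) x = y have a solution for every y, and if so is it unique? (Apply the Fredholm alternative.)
(I - K) is singular (det(I - K) = 0, i.e. 1 ∈ sigma(K)). (I - K) x = y is solvable iff y ⊥ ker((I - K)^*) = span{(-6, -1, 0, 3)}, i.e. iff -6y_1 - y_2 + 3y_4 = 0. When solvable, the solutions are x = y + c·(1, 2, 0, 3), c arbitrary (ker(I - K) = span{(1, 2, 0, 3)}, dimension 1).

K has rank 1, so it is an outer product K = u v^T: every row of K is a multiple of one row vector. Reading off the entries, u = (1, 2, 0, 3) and v = (-6, -1, 0, 3) (row i of K equals u_i·v^T). A rank-one matrix u v^T satisfies K u = u (v·u) and kills the (3)-dimensional subspace v^⊥, so its characteristic polynomial is lambda^3 (lambda - v·u) with v·u = tr K = 1. Hence the eigenvalues of I - K are 1 (multiplicity 3) and 1 - (1) = 0, so det(I - K) = 0. (Direct check: I - K =
[[7, 1, 0, -3],
 [12, 3, 0, -6],
 [0, 0, 1, 0],
 [18, 3, 0, -8]]
has determinant 0.) So 1 is an eigenvalue of K and (I - K) is not invertible. The finite-dimensional Fredholm alternative says: either (I - K) is invertible, or ker(I - K) ≠ {0} and then range(I - K) = ker((I - K)^*)^⊥, with dim ker(I - K) = dim ker((I - K)^*). We are in the second case, so we need both kernels. Kernel of I - K: (I - K) u = u - u (v·u) = u - u = 0, so ker(I - K) = span{u} = span{(1, 2, 0, 3)} (it is exactly 1-dimensional because rank(I - K) = 3). Kernel of the adjoint: K is real, so (I - K)^* = I - K^T = I - v u^T, and (I - v u^T) v = v - v (u·v) = 0; hence ker((I - K)^*) = span{v} = span{(-6, -1, 0, 3)}. Therefore (I - K) x = y is solvable iff <y, v> = 0, i.e. iff -6y_1 - y_2 + 3y_4 = 0. When this holds, K y = u (v·y) = 0, so (I - K) y = y and x = y is a particular solution; the full solution set is the line x = y + c·u = y + c·(1, 2, 0, 3), c ∈ C.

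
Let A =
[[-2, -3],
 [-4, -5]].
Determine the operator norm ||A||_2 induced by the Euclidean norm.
||A||_2 = sqrt((54 + sqrt(2900))/2) ≈ 7.3434 (= sqrt(largest eigenvalue of A^T A))

||A||_2 = sigma_max(A) = sqrt(lambda_max(A^T A)). Form the symmetric matrix M = A^T A =
[[20, 26],
 [26, 34]].
Its characteristic polynomial (trace, determinant of M give the coefficients) is
  p(λ) = det(λ I - M) = λ^2 - 54λ + 4.
For λ^2 - 54λ + 4 the discriminant is 2900. It is nonnegative but not a perfect square, so the roots are real and irrational: λ = (54 ± sqrt(2900))/2 ≈ 53.9258, 0.0742.
So the eigenvalues of A^T A are ≈ 0.0742, 53.9258 (all ≥ 0, as they must be for A^T A). The largest is λ_max = (54 + sqrt(2900))/2 ≈ 53.9258, hence ||A||_2 = sqrt(λ_max) = sqrt((54 + sqrt(2900))/2) ≈ 7.3434.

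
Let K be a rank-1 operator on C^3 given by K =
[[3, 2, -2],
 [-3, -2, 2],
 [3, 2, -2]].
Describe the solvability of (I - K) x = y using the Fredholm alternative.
(I - K) is invertible (det(I - K) = 2 ≠ 0), so for every y in C^3 the equation (I - K) x = y has a unique solution.

K has rank 1, so it is an outer product K = u v^T: every row of K is a multiple of one row vector. Reading off the entries, u = (1, -1, 1) and v = (3, 2, -2) (row i of K equals u_i·v^T). A rank-one matrix u v^T satisfies K u = u (v·u) and kills the (2)-dimensional subspace v^⊥, so its characteristic polynomial is lambda^2 (lambda - v·u) with v·u = tr K = -1. Hence the eigenvalues of I - K are 1 (multiplicity 2) and 1 - (-1) = 2, so det(I - K) = 2. (Direct check: I - K =
[[-2, -2, 2],
 [3, 3, -2],
 [-3, -2, 3]]
has determinant 2.) The finite-dimensional Fredholm alternative says: either (I - K) is invertible, or ker(I - K) ≠ {0} and then range(I - K) = ker((I - K)^*)^⊥, with dim ker(I - K) = dim ker((I - K)^*). Since det(I - K) ≠ 0, 1 is not an eigenvalue of K and ker(I - K) = {0}, so we are in the first case: for every y there is a unique x = (I - K)^(-1) y. Explicitly, by the Sherman–Morrison formula, (I - u v^T)^(-1) = I + u v^T/(1 - v·u), i.e. (I - K)^(-1) = I + K/(2).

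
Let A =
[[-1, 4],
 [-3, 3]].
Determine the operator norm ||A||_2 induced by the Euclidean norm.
||A||_2 = sqrt((35 + sqrt(901))/2) ≈ 5.7016 (= sqrt(largest eigenvalue of A^T A))

||A||_2 = sigma_max(A) = sqrt(lambda_max(A^T A)). Form the symmetric matrix M = A^T A =
[[10, -13],
 [-13, 25]].
Its characteristic polynomial (trace, determinant of M give the coefficients) is
  p(λ) = det(λ I - M) = λ^2 - 35λ + 81.
For λ^2 - 35λ + 81 the discriminant is 901. It is nonnegative but not a perfect square, so the roots are real and irrational: λ = (35 ± sqrt(901))/2 ≈ 32.5083, 2.4917.
So the eigenvalues of A^T A are ≈ 2.4917, 32.5083 (all ≥ 0, as they must be for A^T A). The largest is λ_max = (35 + sqrt(901))/2 ≈ 32.5083, hence ||A||_2 = sqrt(λ_max) = sqrt((35 + sqrt(901))/2) ≈ 5.7016.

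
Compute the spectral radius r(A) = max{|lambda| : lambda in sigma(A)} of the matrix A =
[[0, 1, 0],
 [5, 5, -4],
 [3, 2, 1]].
r(A) ≈ 3.9598

The eigenvalues of A are the roots of its characteristic polynomial. With M = A (coefficients from the trace, the sum of principal 2x2 minors, and det A):
  p(λ) = det(λ I - M) = λ^3 - 6λ^2 + 8λ + 17.
No integer candidate from the rational root theorem (±divisors of 17) is a root, so the roots are irrational. The cubic discriminant is Δ = -7547 < 0, so there is one real root and a complex-conjugate pair. p(-2) = -31 and p(-1) = 2 have opposite signs, so a root lies in (-2, -1); Newton's method refines it to λ ≈ -1.0842. Dividing out (λ - (-1.0842)) leaves approximately λ^2 - 7.0842λ + 15.6804. For λ^2 - 7.0842λ + 15.6804 the discriminant is -12.5361. It is negative, so the remaining roots are the complex-conjugate pair λ ≈ 3.5421 ± 1.7703i. Their product equals the constant term, so |λ|^2 ≈ 15.6804 and |λ| ≈ 3.9598.
Thus the eigenvalues (to 4 decimals) are -1.0842 (modulus 1.0842); 3.5421 ± 1.7703i (modulus 3.9598). The spectral radius is the largest modulus: r(A) ≈ 3.9598. (Cross-check: r(A) ≤ ||A||_2 ≈ 8.5918; equality holds whenever A is normal, though it can also hold for some non-normal A.)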